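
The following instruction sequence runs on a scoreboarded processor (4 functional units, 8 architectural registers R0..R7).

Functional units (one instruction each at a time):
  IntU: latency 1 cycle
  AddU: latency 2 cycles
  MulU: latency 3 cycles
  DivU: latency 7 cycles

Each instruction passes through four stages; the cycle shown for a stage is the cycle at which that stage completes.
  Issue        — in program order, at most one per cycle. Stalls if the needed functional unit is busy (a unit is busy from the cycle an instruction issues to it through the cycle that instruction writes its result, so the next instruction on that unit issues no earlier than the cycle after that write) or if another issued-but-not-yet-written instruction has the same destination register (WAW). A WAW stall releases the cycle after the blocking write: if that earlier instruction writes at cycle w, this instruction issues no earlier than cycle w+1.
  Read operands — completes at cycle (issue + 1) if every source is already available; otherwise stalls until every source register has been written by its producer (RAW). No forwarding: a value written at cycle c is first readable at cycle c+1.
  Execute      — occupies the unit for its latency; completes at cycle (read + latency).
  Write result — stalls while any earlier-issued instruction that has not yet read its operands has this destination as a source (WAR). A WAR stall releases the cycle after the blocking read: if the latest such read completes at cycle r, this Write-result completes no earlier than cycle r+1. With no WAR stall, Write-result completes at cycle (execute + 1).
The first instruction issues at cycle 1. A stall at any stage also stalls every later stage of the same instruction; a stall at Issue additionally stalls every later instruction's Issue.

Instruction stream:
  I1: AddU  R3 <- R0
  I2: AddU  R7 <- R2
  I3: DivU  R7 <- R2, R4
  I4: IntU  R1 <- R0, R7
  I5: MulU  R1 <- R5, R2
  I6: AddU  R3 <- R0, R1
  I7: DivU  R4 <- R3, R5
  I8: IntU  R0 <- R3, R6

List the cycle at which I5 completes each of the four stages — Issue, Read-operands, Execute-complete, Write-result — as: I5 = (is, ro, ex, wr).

I5 = (24, 25, 28, 29)

I1 -> (1, 2, 4, 5)
I2 -> (6, 7, 9, 10)  // struct: AddU busy until I1 writes@5
I3 -> (11, 12, 19, 20)  // WAW R7: wait I2 write@10
I4 -> (12, 21, 22, 23)  // RAW R7: wait I3 write@20
I5 -> (24, 25, 28, 29)  // WAW R1: wait I4 write@23
I6 -> (25, 30, 32, 33)  // RAW R1: wait I5 write@29
I7 -> (26, 34, 41, 42)  // RAW R3: wait I6 write@33
I8 -> (27, 34, 35, 36)  // RAW R3: wait I6 write@33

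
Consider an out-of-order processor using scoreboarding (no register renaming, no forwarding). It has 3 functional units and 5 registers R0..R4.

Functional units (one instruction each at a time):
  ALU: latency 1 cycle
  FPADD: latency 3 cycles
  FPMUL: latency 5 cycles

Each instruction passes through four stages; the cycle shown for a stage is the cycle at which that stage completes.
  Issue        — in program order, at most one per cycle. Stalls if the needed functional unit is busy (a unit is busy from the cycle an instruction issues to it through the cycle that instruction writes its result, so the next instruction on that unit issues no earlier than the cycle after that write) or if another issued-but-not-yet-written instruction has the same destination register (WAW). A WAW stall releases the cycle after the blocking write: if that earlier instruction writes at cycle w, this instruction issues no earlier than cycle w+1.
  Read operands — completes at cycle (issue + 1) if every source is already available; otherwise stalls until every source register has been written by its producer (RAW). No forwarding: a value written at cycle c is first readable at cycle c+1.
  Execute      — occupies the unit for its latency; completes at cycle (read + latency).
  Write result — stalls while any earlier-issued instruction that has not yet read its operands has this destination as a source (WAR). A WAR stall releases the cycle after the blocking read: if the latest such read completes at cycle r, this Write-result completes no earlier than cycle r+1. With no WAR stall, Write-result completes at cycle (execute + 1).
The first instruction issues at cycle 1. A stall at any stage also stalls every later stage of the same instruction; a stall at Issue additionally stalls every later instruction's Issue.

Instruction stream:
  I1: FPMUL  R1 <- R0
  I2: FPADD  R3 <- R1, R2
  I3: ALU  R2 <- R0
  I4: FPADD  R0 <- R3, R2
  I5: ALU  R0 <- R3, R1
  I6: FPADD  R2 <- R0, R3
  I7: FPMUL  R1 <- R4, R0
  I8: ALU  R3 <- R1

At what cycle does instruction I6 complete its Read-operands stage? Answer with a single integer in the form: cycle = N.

1) issue 1, read 2, done 7, write 8
2) issue 2, read 9, done 12, write 13  <RAW R1: wait I1 write@8>
3) issue 3, read 4, done 5, write 10  <WAR R2: wait I2 read@9>
4) issue 14, read 15, done 18, write 19  <struct: FPADD busy until I2 writes@13>
5) issue 20, read 21, done 22, write 23  <WAW R0: wait I4 write@19>
6) issue 21, read 24, done 27, write 28  <RAW R0: wait I5 write@23>
7) issue 22, read 24, done 29, write 30  <RAW R0: wait I5 write@23>
8) issue 24, read 31, done 32, write 33  <struct: ALU busy until I5 writes@23 / RAW R1: wait I7 write@30>

cycle = 24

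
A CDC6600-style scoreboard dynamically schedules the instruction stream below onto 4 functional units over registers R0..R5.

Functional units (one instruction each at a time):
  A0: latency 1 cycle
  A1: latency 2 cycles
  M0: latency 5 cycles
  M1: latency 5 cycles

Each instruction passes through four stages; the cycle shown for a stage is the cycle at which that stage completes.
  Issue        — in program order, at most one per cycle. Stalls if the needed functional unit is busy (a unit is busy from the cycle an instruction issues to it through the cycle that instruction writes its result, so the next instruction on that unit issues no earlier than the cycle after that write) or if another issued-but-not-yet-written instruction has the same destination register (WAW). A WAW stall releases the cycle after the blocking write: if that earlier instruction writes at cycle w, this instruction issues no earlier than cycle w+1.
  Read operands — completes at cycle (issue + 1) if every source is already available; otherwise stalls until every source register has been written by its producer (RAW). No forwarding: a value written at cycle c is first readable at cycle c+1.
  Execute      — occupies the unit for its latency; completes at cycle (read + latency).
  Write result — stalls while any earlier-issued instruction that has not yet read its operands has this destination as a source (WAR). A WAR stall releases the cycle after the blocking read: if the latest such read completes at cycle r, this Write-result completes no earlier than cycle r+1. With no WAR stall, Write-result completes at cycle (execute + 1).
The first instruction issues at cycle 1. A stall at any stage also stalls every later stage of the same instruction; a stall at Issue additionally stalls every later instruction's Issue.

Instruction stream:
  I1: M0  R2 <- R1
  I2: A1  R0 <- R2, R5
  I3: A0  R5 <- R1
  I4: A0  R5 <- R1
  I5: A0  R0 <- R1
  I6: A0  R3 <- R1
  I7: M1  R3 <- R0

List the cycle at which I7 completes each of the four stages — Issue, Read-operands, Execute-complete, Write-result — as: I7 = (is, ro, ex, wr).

1) issue 1, read 2, done 7, write 8
2) issue 2, read 9, done 11, write 12  <RAW R2: wait I1 write@8>
3) issue 3, read 4, done 5, write 10  <WAR R5: wait I2 read@9>
4) issue 11, read 12, done 13, write 14  <struct: A0 busy until I3 writes@10>
5) issue 15, read 16, done 17, write 18  <struct: A0 busy until I4 writes@14>
6) issue 19, read 20, done 21, write 22  <struct: A0 busy until I5 writes@18>
7) issue 23, read 24, done 29, write 30  <WAW R3: wait I6 write@22>

I7 = (23, 24, 29, 30)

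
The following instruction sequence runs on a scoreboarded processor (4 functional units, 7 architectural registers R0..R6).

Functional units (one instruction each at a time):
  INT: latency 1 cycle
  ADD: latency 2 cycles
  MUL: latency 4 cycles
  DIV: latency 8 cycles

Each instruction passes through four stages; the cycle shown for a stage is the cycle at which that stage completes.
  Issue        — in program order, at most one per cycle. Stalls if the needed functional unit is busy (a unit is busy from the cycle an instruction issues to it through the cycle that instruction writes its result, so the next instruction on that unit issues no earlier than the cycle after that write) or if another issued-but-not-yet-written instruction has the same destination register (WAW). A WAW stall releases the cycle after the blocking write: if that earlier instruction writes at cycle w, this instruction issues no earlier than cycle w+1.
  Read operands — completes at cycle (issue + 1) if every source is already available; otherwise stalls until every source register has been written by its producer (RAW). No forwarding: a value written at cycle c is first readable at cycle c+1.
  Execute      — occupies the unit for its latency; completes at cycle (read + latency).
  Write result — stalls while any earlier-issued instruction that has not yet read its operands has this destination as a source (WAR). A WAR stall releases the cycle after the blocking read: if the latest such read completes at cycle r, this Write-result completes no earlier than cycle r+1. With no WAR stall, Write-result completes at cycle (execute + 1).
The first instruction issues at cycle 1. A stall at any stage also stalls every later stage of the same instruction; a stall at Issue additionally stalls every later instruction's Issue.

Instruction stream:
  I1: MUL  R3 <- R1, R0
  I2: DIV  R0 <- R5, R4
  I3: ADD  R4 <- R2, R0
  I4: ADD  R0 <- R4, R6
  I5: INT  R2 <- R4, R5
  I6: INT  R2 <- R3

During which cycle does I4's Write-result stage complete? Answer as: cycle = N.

c1: issue I1 (MUL)
c2: I1 read-ops, issue I2 (DIV)
c3: I2 read-ops, issue I3 (ADD)
c6: I1 finished on MUL
c7: I1→R3
c11: I2 finished on DIV
c12: I2→R0
c13: I3 read-ops
c15: I3 finished on ADD
c16: I3→R4
c17: issue I4 (ADD)
c18: I4 read-ops, issue I5 (INT)
c19: I5 read-ops
c20: I4 finished on ADD, I5 finished on INT
c21: I4→R0, I5→R2
c22: issue I6 (INT)
c23: I6 read-ops
c24: I6 finished on INT
c25: I6→R2

cycle = 21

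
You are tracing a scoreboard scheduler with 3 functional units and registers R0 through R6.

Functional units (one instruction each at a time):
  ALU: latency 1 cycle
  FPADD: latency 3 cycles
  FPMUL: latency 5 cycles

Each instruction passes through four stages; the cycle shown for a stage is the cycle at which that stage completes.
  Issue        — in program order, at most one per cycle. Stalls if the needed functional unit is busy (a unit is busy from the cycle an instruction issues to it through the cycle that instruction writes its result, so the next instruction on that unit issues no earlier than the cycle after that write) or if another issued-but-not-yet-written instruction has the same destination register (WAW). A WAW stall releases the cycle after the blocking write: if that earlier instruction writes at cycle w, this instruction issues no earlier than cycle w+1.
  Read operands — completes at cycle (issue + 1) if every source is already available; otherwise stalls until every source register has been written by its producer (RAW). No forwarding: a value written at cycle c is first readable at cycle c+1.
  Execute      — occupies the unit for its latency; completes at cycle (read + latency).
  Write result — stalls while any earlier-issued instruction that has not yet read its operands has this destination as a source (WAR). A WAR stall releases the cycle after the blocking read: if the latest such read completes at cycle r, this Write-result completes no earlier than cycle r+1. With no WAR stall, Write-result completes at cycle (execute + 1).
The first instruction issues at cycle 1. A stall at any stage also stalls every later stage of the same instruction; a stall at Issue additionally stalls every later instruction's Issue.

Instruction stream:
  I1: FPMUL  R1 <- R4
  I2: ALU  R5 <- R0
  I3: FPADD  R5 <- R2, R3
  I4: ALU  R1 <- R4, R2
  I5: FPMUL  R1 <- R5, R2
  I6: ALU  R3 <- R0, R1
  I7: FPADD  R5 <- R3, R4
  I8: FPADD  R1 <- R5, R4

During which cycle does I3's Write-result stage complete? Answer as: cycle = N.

cycle = 11

I1  is:1  ro:2  ex:7  wr:8
I2  is:2  ro:3  ex:4  wr:5
I3  is:6  ro:7  ex:10  wr:11  — WAW R5: wait I2 write@5
I4  is:9  ro:10  ex:11  wr:12  — WAW R1: wait I1 write@8
I5  is:13  ro:14  ex:19  wr:20  — WAW R1: wait I4 write@12
I6  is:14  ro:21  ex:22  wr:23  — RAW R1: wait I5 write@20
I7  is:15  ro:24  ex:27  wr:28  — RAW R3: wait I6 write@23
I8  is:29  ro:30  ex:33  wr:34  — struct: FPADD busy until I7 writes@28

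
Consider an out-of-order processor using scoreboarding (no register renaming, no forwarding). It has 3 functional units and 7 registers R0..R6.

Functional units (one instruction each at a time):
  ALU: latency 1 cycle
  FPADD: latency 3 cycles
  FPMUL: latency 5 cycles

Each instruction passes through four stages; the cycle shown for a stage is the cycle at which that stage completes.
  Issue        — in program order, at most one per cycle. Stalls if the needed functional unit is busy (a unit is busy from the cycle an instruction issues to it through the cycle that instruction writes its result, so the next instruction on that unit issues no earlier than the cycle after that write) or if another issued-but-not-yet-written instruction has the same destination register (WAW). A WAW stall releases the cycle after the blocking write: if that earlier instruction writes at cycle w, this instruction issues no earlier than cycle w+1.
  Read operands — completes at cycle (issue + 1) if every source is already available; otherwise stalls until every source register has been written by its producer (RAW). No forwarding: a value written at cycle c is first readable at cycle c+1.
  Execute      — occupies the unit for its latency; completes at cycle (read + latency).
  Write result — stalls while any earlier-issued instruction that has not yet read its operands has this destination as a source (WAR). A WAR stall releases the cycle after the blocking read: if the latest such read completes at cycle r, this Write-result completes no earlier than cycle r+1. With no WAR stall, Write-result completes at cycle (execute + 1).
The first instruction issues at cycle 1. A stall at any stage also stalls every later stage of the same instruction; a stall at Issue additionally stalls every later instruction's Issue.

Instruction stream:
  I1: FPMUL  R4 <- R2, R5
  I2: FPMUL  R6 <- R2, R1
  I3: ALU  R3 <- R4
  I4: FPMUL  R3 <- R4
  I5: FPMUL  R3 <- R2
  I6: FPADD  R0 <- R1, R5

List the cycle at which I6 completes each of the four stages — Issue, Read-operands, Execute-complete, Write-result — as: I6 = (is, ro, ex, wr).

[1] I1 issues→FPMUL
[2] I1 reads
[7] I1 exec-done
[8] I1 writes R4
[9] I2 issues→FPMUL
[10] I2 reads | I3 issues→ALU
[11] I3 reads
[12] I3 exec-done
[13] I3 writes R3
[15] I2 exec-done
[16] I2 writes R6
[17] I4 issues→FPMUL
[18] I4 reads
[23] I4 exec-done
[24] I4 writes R3
[25] I5 issues→FPMUL
[26] I5 reads | I6 issues→FPADD
[27] I6 reads
[30] I6 exec-done
[31] I5 exec-done | I6 writes R0
[32] I5 writes R3

I6 = (26, 27, 30, 31)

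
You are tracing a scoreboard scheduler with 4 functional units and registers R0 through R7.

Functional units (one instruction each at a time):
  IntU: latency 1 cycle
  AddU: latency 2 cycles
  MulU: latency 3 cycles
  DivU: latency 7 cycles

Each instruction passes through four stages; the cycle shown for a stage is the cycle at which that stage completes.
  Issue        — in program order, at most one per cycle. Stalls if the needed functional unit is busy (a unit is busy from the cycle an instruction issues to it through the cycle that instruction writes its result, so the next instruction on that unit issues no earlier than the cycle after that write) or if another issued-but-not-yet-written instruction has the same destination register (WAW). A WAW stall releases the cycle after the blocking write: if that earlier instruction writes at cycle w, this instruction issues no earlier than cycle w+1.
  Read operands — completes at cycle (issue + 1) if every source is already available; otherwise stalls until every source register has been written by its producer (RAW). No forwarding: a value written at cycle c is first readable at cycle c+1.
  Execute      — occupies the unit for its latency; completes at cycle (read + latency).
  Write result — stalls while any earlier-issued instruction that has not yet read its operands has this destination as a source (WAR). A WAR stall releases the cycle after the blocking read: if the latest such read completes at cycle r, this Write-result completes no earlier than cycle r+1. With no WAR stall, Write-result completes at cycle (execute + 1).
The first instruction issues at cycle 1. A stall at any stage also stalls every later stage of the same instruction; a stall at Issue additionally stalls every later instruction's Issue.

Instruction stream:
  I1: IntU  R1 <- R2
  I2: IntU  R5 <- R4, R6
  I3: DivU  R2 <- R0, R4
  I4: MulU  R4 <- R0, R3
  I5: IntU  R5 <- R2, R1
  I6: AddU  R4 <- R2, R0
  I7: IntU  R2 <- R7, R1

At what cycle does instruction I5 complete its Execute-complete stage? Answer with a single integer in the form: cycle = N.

cycle = 17

t=1  I1 issues→IntU
t=2  I1 reads
t=3  I1 exec-done
t=4  I1 writes R1
t=5  I2 issues→IntU
t=6  I2 reads; I3 issues→DivU
t=7  I2 exec-done; I3 reads; I4 issues→MulU
t=8  I2 writes R5; I4 reads
t=9  I5 issues→IntU
t=11  I4 exec-done
t=12  I4 writes R4
t=13  I6 issues→AddU
t=14  I3 exec-done
t=15  I3 writes R2
t=16  I5 reads; I6 reads
t=17  I5 exec-done
t=18  I5 writes R5; I6 exec-done
t=19  I6 writes R4; I7 issues→IntU
t=20  I7 reads
t=21  I7 exec-done
t=22  I7 writes R2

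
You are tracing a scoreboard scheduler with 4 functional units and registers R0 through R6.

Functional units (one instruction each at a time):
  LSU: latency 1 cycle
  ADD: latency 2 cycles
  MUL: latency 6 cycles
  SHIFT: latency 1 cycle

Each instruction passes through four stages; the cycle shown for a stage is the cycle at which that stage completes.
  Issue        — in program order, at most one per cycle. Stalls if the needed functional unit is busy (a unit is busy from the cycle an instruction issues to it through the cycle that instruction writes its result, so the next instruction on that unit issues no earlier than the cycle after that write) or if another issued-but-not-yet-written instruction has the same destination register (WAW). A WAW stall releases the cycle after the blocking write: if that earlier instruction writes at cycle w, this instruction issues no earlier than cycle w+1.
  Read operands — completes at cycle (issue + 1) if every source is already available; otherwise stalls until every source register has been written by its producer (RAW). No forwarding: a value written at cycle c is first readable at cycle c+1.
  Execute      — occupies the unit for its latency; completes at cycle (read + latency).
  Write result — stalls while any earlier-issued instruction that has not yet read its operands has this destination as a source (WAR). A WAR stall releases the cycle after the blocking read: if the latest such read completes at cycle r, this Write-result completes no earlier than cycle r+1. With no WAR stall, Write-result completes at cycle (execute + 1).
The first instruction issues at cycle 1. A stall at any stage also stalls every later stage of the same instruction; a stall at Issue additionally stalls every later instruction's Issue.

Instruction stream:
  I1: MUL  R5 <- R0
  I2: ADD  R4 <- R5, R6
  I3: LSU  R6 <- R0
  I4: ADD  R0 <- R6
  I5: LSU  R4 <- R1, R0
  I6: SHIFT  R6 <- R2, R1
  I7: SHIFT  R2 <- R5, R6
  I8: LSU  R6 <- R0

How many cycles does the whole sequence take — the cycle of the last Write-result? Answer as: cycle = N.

cycle = 25

  I1 | 1 | 2 | 8 | 9
  I2 | 2 | 10 | 12 | 13   RAW R5: wait I1 write@9
  I3 | 3 | 4 | 5 | 11   WAR R6: wait I2 read@10
  I4 | 14 | 15 | 17 | 18   struct: ADD busy until I2 writes@13
  I5 | 15 | 19 | 20 | 21   RAW R0: wait I4 write@18
  I6 | 16 | 17 | 18 | 19
  I7 | 20 | 21 | 22 | 23   struct: SHIFT busy until I6 writes@19
  I8 | 22 | 23 | 24 | 25   struct: LSU busy until I5 writes@21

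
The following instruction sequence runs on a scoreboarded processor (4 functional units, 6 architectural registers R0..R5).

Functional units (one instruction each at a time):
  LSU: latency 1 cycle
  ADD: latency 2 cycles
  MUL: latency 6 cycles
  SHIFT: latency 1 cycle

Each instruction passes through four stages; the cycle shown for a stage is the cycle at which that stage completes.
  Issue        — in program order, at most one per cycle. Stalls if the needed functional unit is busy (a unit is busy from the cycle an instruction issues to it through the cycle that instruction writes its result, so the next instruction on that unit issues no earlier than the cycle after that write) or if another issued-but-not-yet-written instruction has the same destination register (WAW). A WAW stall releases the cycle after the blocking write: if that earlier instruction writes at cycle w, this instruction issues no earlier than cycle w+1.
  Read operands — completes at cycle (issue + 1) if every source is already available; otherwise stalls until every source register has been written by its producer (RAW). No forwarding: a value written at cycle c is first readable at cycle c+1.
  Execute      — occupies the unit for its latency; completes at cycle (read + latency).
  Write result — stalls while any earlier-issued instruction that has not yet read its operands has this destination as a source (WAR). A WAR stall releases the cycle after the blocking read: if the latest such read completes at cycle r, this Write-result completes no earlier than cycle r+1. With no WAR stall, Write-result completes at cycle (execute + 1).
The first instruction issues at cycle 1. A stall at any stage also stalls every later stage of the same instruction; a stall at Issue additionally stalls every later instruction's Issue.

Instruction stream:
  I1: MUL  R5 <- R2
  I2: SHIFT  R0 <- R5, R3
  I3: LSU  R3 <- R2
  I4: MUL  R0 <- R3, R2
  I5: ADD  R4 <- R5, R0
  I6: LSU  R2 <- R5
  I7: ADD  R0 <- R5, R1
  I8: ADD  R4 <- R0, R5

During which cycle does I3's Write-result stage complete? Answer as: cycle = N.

  I1 | 1 | 2 | 8 | 9
  I2 | 2 | 10 | 11 | 12   RAW R5: wait I1 write@9
  I3 | 3 | 4 | 5 | 11   WAR R3: wait I2 read@10
  I4 | 13 | 14 | 20 | 21   WAW R0: wait I2 write@12
  I5 | 14 | 22 | 24 | 25   RAW R0: wait I4 write@21
  I6 | 15 | 16 | 17 | 18
  I7 | 26 | 27 | 29 | 30   struct: ADD busy until I5 writes@25
  I8 | 31 | 32 | 34 | 35   struct: ADD busy until I7 writes@30

cycle = 11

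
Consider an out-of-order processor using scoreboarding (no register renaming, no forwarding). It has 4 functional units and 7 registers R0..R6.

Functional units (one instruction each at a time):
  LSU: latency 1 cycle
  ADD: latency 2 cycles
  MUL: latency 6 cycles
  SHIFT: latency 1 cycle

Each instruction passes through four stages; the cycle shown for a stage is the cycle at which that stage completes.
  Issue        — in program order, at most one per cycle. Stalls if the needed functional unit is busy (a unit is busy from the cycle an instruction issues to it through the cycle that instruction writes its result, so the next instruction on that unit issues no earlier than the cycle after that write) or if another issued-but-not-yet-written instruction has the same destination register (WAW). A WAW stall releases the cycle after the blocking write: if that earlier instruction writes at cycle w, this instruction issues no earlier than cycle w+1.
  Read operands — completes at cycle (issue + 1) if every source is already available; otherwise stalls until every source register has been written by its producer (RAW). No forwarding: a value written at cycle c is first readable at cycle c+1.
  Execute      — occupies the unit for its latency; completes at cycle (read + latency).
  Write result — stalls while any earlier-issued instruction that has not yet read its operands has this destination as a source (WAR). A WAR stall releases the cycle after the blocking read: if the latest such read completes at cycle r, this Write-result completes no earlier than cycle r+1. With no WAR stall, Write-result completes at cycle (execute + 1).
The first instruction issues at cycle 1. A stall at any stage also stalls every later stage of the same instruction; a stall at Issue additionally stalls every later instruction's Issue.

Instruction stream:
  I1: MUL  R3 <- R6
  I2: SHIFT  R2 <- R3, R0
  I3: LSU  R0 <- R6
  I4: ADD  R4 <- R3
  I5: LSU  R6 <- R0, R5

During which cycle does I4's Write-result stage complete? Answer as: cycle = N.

cycle = 13

cycle 1: I1 issues→MUL
cycle 2: I1 reads, I2 issues→SHIFT
cycle 3: I3 issues→LSU
cycle 4: I3 reads, I4 issues→ADD
cycle 5: I3 exec-done
cycle 8: I1 exec-done
cycle 9: I1 writes R3
cycle 10: I2 reads, I4 reads
cycle 11: I2 exec-done, I3 writes R0
cycle 12: I2 writes R2, I4 exec-done, I5 issues→LSU
cycle 13: I4 writes R4, I5 reads
cycle 14: I5 exec-done
cycle 15: I5 writes R6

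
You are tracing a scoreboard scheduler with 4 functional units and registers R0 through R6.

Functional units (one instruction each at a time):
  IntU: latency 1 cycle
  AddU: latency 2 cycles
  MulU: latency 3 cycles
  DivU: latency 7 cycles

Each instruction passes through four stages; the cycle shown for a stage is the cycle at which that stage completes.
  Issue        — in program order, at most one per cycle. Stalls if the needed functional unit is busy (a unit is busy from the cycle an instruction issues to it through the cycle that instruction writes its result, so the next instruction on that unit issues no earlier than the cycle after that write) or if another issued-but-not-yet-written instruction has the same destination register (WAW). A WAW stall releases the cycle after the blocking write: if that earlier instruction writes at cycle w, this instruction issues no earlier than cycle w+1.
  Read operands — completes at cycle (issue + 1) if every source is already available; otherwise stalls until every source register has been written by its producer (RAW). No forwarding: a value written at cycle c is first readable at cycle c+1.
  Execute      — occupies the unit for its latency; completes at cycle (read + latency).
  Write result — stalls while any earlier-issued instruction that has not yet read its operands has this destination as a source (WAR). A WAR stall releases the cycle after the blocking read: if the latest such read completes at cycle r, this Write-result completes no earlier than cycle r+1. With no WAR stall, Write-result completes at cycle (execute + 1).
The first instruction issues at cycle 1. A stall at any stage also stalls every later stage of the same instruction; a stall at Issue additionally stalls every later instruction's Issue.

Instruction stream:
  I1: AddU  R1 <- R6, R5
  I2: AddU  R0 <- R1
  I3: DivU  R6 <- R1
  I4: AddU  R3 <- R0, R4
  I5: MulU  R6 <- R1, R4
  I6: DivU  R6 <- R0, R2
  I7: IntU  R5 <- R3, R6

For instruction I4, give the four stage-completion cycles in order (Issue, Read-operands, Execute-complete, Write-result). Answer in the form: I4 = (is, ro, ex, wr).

I4 = (11, 12, 14, 15)

  I1 | 1 | 2 | 4 | 5
  I2 | 6 | 7 | 9 | 10   struct: AddU busy until I1 writes@5
  I3 | 7 | 8 | 15 | 16
  I4 | 11 | 12 | 14 | 15   struct: AddU busy until I2 writes@10
  I5 | 17 | 18 | 21 | 22   WAW R6: wait I3 write@16
  I6 | 23 | 24 | 31 | 32   WAW R6: wait I5 write@22
  I7 | 24 | 33 | 34 | 35   RAW R6: wait I6 write@32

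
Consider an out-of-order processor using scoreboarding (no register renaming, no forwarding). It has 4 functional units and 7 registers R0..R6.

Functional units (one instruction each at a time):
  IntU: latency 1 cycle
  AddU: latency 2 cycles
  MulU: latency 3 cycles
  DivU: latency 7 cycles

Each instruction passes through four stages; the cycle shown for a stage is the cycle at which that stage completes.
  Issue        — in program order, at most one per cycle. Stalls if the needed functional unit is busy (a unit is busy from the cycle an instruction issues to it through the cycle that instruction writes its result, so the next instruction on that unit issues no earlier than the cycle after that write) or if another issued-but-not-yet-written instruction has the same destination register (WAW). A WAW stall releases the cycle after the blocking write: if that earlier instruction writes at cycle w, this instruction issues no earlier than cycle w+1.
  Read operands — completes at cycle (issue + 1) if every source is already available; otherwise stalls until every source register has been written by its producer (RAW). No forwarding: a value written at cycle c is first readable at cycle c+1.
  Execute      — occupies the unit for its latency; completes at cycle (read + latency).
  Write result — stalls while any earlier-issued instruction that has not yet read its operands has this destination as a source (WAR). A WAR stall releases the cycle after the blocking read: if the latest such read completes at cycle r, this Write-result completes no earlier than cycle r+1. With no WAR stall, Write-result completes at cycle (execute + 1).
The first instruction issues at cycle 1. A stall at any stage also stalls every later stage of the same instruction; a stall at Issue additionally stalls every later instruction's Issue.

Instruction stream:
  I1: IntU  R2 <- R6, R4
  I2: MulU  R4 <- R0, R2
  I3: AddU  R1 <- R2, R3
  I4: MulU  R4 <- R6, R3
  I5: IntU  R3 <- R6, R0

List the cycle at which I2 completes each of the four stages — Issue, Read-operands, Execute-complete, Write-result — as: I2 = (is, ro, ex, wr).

I2 = (2, 5, 8, 9)

1) issue 1, read 2, done 3, write 4
2) issue 2, read 5, done 8, write 9  <RAW R2: wait I1 write@4>
3) issue 3, read 5, done 7, write 8  <RAW R2: wait I1 write@4>
4) issue 10, read 11, done 14, write 15  <struct: MulU busy until I2 writes@9>
5) issue 11, read 12, done 13, write 14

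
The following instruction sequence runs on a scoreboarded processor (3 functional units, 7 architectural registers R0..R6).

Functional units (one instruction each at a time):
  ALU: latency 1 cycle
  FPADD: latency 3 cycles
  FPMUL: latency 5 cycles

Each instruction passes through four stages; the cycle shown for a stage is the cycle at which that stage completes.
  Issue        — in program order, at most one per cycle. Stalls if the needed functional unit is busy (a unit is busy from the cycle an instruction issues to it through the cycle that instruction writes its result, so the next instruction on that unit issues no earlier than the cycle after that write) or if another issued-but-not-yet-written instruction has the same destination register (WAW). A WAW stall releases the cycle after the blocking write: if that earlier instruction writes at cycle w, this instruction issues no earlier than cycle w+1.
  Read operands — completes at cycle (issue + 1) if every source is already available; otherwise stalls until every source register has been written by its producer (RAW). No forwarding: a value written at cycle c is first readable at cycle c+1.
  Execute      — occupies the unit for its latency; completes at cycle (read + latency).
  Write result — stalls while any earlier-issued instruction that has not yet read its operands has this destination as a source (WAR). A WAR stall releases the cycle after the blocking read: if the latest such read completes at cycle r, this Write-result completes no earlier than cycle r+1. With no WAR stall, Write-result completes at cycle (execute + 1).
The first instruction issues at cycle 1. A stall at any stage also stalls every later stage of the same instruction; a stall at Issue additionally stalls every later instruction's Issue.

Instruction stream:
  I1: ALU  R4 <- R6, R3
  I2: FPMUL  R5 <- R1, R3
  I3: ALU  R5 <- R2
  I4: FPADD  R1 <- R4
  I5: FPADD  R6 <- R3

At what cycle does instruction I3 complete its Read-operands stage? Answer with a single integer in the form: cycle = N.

cycle = 11

t=1  issue I1 (ALU)
t=2  I1 read-ops; issue I2 (FPMUL)
t=3  I1 finished on ALU; I2 read-ops
t=4  I1→R4
t=8  I2 finished on FPMUL
t=9  I2→R5
t=10  issue I3 (ALU)
t=11  I3 read-ops; issue I4 (FPADD)
t=12  I3 finished on ALU; I4 read-ops
t=13  I3→R5
t=15  I4 finished on FPADD
t=16  I4→R1
t=17  issue I5 (FPADD)
t=18  I5 read-ops
t=21  I5 finished on FPADD
t=22  I5→R6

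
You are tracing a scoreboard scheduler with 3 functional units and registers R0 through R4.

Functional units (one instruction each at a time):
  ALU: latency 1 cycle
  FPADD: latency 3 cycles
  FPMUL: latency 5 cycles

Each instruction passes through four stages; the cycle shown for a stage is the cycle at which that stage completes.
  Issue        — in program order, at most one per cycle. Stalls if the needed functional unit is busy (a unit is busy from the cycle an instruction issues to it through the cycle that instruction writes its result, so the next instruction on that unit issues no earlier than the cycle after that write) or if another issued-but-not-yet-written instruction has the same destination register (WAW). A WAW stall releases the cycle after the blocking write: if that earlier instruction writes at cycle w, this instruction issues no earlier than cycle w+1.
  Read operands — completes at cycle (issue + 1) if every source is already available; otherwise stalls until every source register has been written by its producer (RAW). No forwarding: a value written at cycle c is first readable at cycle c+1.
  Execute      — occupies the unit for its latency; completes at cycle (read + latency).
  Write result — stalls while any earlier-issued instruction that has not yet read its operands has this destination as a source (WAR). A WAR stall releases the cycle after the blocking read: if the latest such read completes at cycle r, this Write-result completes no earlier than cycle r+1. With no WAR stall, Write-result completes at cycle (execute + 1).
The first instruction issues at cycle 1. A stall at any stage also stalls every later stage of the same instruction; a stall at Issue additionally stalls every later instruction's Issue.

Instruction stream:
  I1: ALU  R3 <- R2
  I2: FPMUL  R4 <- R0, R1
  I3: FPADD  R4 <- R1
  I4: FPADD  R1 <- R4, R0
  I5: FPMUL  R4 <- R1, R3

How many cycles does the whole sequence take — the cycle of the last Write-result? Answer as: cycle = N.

cycle = 28

cycle 1: I1 dispatched to ALU
cycle 2: I1 operands ready · I2 dispatched to FPMUL
cycle 3: I1 complete · I2 operands ready
cycle 4: R3←I1
cycle 8: I2 complete
cycle 9: R4←I2
cycle 10: I3 dispatched to FPADD
cycle 11: I3 operands ready
cycle 14: I3 complete
cycle 15: R4←I3
cycle 16: I4 dispatched to FPADD
cycle 17: I4 operands ready · I5 dispatched to FPMUL
cycle 20: I4 complete
cycle 21: R1←I4
cycle 22: I5 operands ready
cycle 27: I5 complete
cycle 28: R4←I5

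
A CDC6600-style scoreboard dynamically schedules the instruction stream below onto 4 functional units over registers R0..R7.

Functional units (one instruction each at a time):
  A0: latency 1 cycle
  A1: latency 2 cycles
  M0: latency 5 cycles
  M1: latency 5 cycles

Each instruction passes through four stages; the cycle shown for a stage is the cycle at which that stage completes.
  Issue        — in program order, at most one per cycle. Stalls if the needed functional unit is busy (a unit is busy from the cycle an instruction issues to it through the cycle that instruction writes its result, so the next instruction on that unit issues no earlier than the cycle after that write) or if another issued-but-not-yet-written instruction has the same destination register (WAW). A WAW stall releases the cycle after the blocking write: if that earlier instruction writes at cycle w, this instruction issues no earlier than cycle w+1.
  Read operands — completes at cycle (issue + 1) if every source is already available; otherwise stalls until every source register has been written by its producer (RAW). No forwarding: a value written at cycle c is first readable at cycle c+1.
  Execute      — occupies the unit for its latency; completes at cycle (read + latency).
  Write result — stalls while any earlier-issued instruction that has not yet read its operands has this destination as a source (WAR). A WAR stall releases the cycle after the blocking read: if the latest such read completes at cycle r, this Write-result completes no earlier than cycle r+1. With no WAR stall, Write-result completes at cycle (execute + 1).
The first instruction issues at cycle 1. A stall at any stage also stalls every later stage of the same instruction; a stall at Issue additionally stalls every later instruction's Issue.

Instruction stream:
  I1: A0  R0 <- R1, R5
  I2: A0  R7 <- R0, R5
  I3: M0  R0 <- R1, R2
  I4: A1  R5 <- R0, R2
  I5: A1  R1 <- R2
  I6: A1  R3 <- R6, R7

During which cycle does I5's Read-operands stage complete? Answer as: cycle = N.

cycle = 19

cycle 1: I1 issues→A0
cycle 2: I1 reads
cycle 3: I1 exec-done
cycle 4: I1 writes R0
cycle 5: I2 issues→A0
cycle 6: I2 reads · I3 issues→M0
cycle 7: I2 exec-done · I3 reads · I4 issues→A1
cycle 8: I2 writes R7
cycle 12: I3 exec-done
cycle 13: I3 writes R0
cycle 14: I4 reads
cycle 16: I4 exec-done
cycle 17: I4 writes R5
cycle 18: I5 issues→A1
cycle 19: I5 reads
cycle 21: I5 exec-done
cycle 22: I5 writes R1
cycle 23: I6 issues→A1
cycle 24: I6 reads
cycle 26: I6 exec-done
cycle 27: I6 writes R3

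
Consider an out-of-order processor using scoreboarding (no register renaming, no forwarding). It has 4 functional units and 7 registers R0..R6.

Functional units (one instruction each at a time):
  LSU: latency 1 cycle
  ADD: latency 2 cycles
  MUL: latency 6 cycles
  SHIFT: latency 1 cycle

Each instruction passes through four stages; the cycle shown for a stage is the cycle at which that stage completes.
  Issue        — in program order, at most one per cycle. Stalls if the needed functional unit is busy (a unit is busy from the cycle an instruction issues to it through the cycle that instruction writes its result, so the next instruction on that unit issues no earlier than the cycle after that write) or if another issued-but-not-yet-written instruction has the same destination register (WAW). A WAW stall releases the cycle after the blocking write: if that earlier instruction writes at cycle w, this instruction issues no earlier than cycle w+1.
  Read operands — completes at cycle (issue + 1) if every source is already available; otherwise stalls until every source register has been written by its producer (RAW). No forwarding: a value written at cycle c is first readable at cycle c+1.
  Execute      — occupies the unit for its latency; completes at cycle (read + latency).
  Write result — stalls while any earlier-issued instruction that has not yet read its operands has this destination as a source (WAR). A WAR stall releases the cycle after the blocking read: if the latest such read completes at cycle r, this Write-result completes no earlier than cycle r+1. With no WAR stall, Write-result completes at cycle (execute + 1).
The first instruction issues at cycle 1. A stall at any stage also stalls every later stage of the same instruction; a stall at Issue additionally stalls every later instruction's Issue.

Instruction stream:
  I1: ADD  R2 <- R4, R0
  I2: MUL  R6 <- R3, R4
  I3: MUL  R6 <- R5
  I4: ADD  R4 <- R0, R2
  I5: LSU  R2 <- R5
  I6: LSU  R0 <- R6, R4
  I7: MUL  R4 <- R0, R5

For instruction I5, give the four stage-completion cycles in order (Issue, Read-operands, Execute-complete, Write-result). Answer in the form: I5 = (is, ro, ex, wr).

[I1] 1/2/4/5
[I2] 2/3/9/10
[I3] 11/12/18/19  (struct: MUL busy until I2 writes@10)
[I4] 12/13/15/16
[I5] 13/14/15/16
[I6] 17/20/21/22  (struct: LSU busy until I5 writes@16; RAW R6: wait I3 write@19)
[I7] 20/23/29/30  (struct: MUL busy until I3 writes@19; RAW R0: wait I6 write@22)

I5 = (13, 14, 15, 16)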